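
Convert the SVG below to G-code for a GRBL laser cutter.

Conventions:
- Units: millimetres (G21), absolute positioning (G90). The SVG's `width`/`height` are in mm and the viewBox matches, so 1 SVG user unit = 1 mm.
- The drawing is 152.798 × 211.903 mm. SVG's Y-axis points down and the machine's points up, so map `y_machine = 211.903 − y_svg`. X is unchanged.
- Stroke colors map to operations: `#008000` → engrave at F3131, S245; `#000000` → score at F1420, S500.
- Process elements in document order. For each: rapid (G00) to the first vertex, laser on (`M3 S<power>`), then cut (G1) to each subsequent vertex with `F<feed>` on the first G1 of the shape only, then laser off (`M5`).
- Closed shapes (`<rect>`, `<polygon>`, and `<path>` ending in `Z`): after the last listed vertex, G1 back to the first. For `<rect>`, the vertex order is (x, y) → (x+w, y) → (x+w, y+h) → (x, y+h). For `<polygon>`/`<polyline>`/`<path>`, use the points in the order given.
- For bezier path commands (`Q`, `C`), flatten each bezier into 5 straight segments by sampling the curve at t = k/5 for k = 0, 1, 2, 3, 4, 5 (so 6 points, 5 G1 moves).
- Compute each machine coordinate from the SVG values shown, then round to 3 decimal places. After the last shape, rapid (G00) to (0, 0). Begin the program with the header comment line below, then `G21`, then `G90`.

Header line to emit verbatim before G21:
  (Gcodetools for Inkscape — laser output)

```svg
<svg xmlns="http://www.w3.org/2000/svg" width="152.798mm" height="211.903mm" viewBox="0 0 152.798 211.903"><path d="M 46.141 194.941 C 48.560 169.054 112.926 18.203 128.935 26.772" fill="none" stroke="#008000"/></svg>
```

Since the viewBox matches the mm dimensions, user units are millimetres directly. The only transform is the Y-flip y_m = 211.903 − y_svg.

Shape 1 is a cubic bezier drawn with `<path>`. Its stroke #008000 means engrave at S245, F3131. After flipping Y the toolpath is (46.141,16.962) → (54.144,45.215) → (71.719,89.809) → (93.572,137.093) → (114.409,173.417) → (128.935,185.131).

(Gcodetools for Inkscape — laser output)
G21
G90
G00 X46.141 Y16.962
M3 S245
G1 X54.144 Y45.215 F3131
G1 X71.719 Y89.809
G1 X93.572 Y137.093
G1 X114.409 Y173.417
G1 X128.935 Y185.131
M5
G00 X0.000 Y0.000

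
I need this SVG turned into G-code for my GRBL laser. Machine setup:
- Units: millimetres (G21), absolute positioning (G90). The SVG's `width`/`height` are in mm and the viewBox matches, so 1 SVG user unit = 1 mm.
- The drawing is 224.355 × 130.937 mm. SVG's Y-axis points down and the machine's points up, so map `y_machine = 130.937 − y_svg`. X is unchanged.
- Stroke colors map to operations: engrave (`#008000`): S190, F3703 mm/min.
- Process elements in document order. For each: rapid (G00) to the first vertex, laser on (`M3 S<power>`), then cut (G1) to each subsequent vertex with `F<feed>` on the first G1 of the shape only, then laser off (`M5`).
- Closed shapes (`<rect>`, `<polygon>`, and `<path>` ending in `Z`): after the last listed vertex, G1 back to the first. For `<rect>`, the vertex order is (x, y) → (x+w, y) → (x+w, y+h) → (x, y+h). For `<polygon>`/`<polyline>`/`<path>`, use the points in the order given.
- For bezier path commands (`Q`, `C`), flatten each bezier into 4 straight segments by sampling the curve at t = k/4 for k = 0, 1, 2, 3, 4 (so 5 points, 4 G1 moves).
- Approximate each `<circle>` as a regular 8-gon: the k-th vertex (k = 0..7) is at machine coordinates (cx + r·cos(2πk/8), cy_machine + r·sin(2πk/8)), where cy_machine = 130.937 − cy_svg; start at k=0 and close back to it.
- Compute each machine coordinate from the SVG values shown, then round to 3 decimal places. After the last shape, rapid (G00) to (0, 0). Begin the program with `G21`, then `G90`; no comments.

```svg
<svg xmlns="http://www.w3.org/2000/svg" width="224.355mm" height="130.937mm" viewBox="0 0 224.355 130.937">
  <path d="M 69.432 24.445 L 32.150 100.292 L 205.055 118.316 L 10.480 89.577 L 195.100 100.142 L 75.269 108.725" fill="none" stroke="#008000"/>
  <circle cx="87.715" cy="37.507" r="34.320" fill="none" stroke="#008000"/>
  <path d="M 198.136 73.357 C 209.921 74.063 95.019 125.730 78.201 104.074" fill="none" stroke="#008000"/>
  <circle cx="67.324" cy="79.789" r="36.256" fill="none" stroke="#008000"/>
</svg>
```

G21
G90
G00 X69.432 Y106.492
M3 S190
G1 X32.150 Y30.645 F3703
G1 X205.055 Y12.621
G1 X10.480 Y41.360
G1 X195.100 Y30.795
G1 X75.269 Y22.212
M5
G00 X122.035 Y93.430
M3 S190
G1 X111.983 Y117.698 F3703
G1 X87.715 Y127.750
G1 X63.447 Y117.698
G1 X53.395 Y93.430
G1 X63.447 Y69.162
G1 X87.715 Y59.110
G1 X111.983 Y69.162
G1 X122.035 Y93.430
M5
G00 X198.136 Y57.580
M3 S190
G1 X186.733 Y49.437 F3703
G1 X148.895 Y33.836
G1 X105.693 Y22.427
G1 X78.201 Y26.863
M5
G00 X103.580 Y51.148
M3 S190
G1 X92.961 Y76.785 F3703
G1 X67.324 Y87.404
G1 X41.687 Y76.785
G1 X31.068 Y51.148
G1 X41.687 Y25.511
G1 X67.324 Y14.892
G1 X92.961 Y25.511
G1 X103.580 Y51.148
M5
G00 X0.000 Y0.000

1 u = 1 mm; y_m = 130.937 − y.

[1] `<path>` open polyline, #008000→engrave S190 F3703: (69.432,106.492) → (32.150,30.645) → (205.055,12.621) → (10.480,41.360) → (195.100,30.795) → (75.269,22.212)

[2] `<circle>` circle, #008000→engrave S190 F3703: (122.035,93.430) → (111.983,117.698) → (87.715,127.750) → (63.447,117.698) → (53.395,93.430) → (63.447,69.162) → (87.715,59.110) → (111.983,69.162) → (122.035,93.430) (closed)

[3] `<path>` cubic bezier, #008000→engrave S190 F3703: (198.136,57.580) → (186.733,49.437) → (148.895,33.836) → (105.693,22.427) → (78.201,26.863)

[4] `<circle>` circle, #008000→engrave S190 F3703: (103.580,51.148) → (92.961,76.785) → (67.324,87.404) → (41.687,76.785) → (31.068,51.148) → (41.687,25.511) → (67.324,14.892) → (92.961,25.511) → (103.580,51.148) (closed)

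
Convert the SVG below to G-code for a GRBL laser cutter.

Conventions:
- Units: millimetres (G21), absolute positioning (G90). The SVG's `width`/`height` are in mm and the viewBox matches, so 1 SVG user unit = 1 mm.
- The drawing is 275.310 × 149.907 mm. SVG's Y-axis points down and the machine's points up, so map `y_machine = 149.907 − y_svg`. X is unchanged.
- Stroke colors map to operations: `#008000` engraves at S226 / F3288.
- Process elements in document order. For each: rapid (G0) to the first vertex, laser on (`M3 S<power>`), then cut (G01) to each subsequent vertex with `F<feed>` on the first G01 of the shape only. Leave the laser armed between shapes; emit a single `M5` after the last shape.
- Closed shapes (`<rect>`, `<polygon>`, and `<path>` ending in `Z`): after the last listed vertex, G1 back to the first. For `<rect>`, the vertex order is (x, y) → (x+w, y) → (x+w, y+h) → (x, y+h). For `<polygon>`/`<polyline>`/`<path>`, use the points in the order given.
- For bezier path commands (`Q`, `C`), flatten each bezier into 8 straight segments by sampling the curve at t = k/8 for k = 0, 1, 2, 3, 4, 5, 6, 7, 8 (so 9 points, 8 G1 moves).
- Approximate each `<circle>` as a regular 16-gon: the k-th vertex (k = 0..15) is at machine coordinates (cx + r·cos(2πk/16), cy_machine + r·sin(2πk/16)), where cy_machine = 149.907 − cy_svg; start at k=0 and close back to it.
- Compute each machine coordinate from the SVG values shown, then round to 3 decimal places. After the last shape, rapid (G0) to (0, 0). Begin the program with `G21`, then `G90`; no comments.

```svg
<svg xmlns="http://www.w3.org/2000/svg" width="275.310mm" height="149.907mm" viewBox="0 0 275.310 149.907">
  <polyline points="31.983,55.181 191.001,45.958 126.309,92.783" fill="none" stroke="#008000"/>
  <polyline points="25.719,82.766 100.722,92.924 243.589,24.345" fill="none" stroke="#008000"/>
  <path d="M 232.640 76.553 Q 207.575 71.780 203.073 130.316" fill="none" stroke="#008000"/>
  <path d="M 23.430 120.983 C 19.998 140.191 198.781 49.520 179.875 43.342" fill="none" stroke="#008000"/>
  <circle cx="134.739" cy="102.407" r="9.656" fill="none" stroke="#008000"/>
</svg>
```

viewBox `0 0 275.310 149.907` with mm width/height → 1 unit = 1 mm. Flip: y_m = 149.907 − y_svg.

**Shape 1** — `<polyline>` open polyline, stroke `#008000` → engrave (S226, F3288). Machine vertices: (31.983,94.726) → (191.001,103.949) → (126.309,57.124). Open path.

**Shape 2** — `<polyline>` open polyline, stroke `#008000` → engrave (S226, F3288). Machine vertices: (25.719,67.141) → (100.722,56.983) → (243.589,125.562). Open path.

**Shape 3** — `<path>` quadratic bezier, stroke `#008000` → engrave (S226, F3288). Control points (SVG): P0=(232.640,76.553), P1=(207.575,71.780), P2=(203.073,130.316); sampled at t=k/8. Machine vertices: (232.640,73.354) → (226.695,73.558) → (221.393,71.784) → (216.733,68.031) → (212.716,62.300) → (209.341,54.590) → (206.609,44.902) → (204.520,33.236) → (203.073,19.591). Open path.

**Shape 4** — `<path>` cubic bezier, stroke `#008000` → engrave (S226, F3288). Control points (SVG): P0=(23.430,120.983), P1=(19.998,140.191), P2=(198.781,49.520), P3=(179.875,43.342); sampled at t=k/8. Machine vertices: (23.430,28.924) → (29.942,26.492) → (49.085,32.083) → (76.407,43.420) → (107.455,58.225) → (137.778,74.219) → (162.924,89.126) → (178.440,100.667) → (179.875,106.565). Open path.

**Shape 5** — `<circle>` circle, stroke `#008000` → engrave (S226, F3288). Machine vertices: (144.395,47.500) → (143.660,51.195) → (141.567,54.328) → (138.434,56.421) → (134.739,57.156) → (131.044,56.421) → (127.911,54.328) → (125.818,51.195) → (125.083,47.500) → (125.818,43.805) → (127.911,40.672) → (131.044,38.579) → (134.739,37.844) → (138.434,38.579) → (141.567,40.672) → (143.660,43.805) → (144.395,47.500). Closed: final G1 returns to the first vertex.

G21
G90
G0 X31.983 Y94.726
M3 S226
G01 X191.001 Y103.949 F3288
G01 X126.309 Y57.124
G0 X25.719 Y67.141
M3 S226
G01 X100.722 Y56.983 F3288
G01 X243.589 Y125.562
G0 X232.640 Y73.354
M3 S226
G01 X226.695 Y73.558 F3288
G01 X221.393 Y71.784
G01 X216.733 Y68.031
G01 X212.716 Y62.300
G01 X209.341 Y54.590
G01 X206.609 Y44.902
G01 X204.520 Y33.236
G01 X203.073 Y19.591
G0 X23.430 Y28.924
M3 S226
G01 X29.942 Y26.492 F3288
G01 X49.085 Y32.083
G01 X76.407 Y43.420
G01 X107.455 Y58.225
G01 X137.778 Y74.219
G01 X162.924 Y89.126
G01 X178.440 Y100.667
G01 X179.875 Y106.565
G0 X144.395 Y47.500
M3 S226
G01 X143.660 Y51.195 F3288
G01 X141.567 Y54.328
G01 X138.434 Y56.421
G01 X134.739 Y57.156
G01 X131.044 Y56.421
G01 X127.911 Y54.328
G01 X125.818 Y51.195
G01 X125.083 Y47.500
G01 X125.818 Y43.805
G01 X127.911 Y40.672
G01 X131.044 Y38.579
G01 X134.739 Y37.844
G01 X138.434 Y38.579
G01 X141.567 Y40.672
G01 X143.660 Y43.805
G01 X144.395 Y47.500
M5
G0 X0.000 Y0.000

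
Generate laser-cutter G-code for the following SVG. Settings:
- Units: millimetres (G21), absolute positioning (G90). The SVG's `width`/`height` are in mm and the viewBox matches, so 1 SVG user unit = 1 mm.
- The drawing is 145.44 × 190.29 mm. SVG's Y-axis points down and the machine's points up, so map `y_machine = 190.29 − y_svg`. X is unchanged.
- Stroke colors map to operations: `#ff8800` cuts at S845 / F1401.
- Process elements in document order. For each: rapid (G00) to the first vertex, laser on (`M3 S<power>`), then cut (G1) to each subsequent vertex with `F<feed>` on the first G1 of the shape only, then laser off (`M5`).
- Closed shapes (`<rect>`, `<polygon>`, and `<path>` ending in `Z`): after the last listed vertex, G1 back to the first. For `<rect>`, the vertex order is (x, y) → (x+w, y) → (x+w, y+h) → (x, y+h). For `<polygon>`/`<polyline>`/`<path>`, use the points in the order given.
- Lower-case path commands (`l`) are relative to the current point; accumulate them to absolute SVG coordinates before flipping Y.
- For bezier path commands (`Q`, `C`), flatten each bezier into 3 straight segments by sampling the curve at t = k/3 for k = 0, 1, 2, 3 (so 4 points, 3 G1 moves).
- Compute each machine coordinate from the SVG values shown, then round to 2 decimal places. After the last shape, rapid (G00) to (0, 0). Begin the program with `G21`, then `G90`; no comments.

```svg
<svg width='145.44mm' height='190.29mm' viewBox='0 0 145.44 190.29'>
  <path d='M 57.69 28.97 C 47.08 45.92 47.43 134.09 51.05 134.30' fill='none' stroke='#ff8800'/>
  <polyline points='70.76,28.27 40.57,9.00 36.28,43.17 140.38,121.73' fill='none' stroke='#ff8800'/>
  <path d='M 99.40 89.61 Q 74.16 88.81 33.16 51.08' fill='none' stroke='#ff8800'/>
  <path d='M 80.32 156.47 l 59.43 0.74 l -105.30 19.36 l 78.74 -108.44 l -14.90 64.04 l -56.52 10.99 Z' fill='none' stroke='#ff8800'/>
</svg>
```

viewBox `0 0 145.44 190.29` with mm width/height → 1 unit = 1 mm. Flip: y_m = 190.29 − y_svg.

**Shape 1** — `<path>` cubic bezier, stroke `#ff8800` → cut (S845, F1401). Control points (SVG): P0=(57.69,28.97), P1=(47.08,45.92), P2=(47.43,134.09), P3=(51.05,134.30); sampled at t=k/3. Machine vertices: (57.69,161.32) → (50.45,126.53) → (48.80,79.62) → (51.05,55.99). Open path.

**Shape 2** — `<polyline>` open polyline, stroke `#ff8800` → cut (S845, F1401). Machine vertices: (70.76,162.02) → (40.57,181.29) → (36.28,147.12) → (140.38,68.56). Open path.

**Shape 3** — `<path>` quadratic bezier, stroke `#ff8800` → cut (S845, F1401). Control points (SVG): P0=(99.40,89.61), P1=(74.16,88.81), P2=(33.16,51.08); sampled at t=k/3. Machine vertices: (99.40,100.68) → (80.82,105.32) → (58.74,118.16) → (33.16,139.21). Open path.

**Shape 4** — `<path>` closed polygon, stroke `#ff8800` → cut (S845, F1401). Machine vertices: (80.32,33.82) → (139.75,33.08) → (34.45,13.72) → (113.19,122.16) → (98.29,58.12) → (41.77,47.13) → (80.32,33.82). Closed: final G1 returns to the first vertex.

G21
G90
G00 X57.69 Y161.32
M3 S845
G1 X50.45 Y126.53 F1401
G1 X48.80 Y79.62
G1 X51.05 Y55.99
M5
G00 X70.76 Y162.02
M3 S845
G1 X40.57 Y181.29 F1401
G1 X36.28 Y147.12
G1 X140.38 Y68.56
M5
G00 X99.40 Y100.68
M3 S845
G1 X80.82 Y105.32 F1401
G1 X58.74 Y118.16
G1 X33.16 Y139.21
M5
G00 X80.32 Y33.82
M3 S845
G1 X139.75 Y33.08 F1401
G1 X34.45 Y13.72
G1 X113.19 Y122.16
G1 X98.29 Y58.12
G1 X41.77 Y47.13
G1 X80.32 Y33.82
M5
G00 X0.00 Y0.00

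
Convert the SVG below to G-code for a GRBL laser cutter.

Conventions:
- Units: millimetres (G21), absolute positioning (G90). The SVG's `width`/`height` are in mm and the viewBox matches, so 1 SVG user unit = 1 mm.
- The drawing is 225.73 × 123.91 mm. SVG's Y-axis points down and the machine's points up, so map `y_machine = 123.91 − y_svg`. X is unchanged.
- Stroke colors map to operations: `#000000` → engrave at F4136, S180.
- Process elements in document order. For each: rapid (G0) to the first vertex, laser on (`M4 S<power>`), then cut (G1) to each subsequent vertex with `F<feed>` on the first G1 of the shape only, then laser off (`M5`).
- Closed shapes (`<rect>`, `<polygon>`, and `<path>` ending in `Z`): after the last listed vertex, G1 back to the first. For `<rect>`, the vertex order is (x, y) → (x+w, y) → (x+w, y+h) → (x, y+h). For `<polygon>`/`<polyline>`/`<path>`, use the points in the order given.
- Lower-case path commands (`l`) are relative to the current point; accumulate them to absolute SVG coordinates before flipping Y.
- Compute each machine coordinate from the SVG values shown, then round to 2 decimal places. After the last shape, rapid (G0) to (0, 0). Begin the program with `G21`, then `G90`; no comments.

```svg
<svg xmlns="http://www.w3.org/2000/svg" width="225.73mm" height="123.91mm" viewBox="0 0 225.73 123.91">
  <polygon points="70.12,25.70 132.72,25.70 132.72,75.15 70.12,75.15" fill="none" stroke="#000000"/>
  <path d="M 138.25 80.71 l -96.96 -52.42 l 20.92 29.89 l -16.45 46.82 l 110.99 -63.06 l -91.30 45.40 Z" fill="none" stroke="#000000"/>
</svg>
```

Since the viewBox matches the mm dimensions, user units are millimetres directly. The only transform is the Y-flip y_m = 123.91 − y_svg.

Shape 1 is a rectangle drawn with `<polygon>`. Its stroke #000000 means engrave at S180, F4136. After flipping Y the toolpath is (70.12,98.21) → (132.72,98.21) → (132.72,48.76) → (70.12,48.76) → (70.12,98.21), returning to the start.

Shape 2 is a closed polygon drawn with `<path>`. Its stroke #000000 means engrave at S180, F4136. After flipping Y the toolpath is (138.25,43.20) → (41.29,95.62) → (62.21,65.73) → (45.76,18.91) → (156.75,81.97) → (65.45,36.57) → (138.25,43.20), returning to the start.

G21
G90
G0 X70.12 Y98.21
M4 S180
G1 X132.72 Y98.21 F4136
G1 X132.72 Y48.76
G1 X70.12 Y48.76
G1 X70.12 Y98.21
M5
G0 X138.25 Y43.20
M4 S180
G1 X41.29 Y95.62 F4136
G1 X62.21 Y65.73
G1 X45.76 Y18.91
G1 X156.75 Y81.97
G1 X65.45 Y36.57
G1 X138.25 Y43.20
M5
G0 X0.00 Y0.00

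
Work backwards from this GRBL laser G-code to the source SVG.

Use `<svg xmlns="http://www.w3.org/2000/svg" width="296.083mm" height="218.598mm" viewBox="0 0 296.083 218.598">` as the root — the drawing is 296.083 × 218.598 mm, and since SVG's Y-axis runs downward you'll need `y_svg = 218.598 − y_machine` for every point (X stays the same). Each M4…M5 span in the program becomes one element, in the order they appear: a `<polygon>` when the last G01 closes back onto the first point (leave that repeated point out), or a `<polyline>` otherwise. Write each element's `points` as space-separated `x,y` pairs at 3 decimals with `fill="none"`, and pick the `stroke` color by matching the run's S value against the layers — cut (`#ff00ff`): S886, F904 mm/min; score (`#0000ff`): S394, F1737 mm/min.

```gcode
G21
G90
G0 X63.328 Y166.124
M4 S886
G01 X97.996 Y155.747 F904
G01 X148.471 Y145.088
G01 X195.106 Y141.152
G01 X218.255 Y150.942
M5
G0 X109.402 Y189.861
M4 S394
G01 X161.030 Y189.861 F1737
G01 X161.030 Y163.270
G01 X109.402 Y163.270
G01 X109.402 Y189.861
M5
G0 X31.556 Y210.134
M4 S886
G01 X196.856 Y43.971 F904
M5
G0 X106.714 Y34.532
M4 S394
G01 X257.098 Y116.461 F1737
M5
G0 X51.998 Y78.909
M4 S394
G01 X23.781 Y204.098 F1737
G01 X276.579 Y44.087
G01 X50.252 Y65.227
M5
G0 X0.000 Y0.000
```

<svg xmlns="http://www.w3.org/2000/svg" width="296.083mm" height="218.598mm" viewBox="0 0 296.083 218.598">
  <polyline points="63.328,52.474 97.996,62.851 148.471,73.510 195.106,77.446 218.255,67.656" fill="none" stroke="#ff00ff"/>
  <polygon points="109.402,28.737 161.030,28.737 161.030,55.328 109.402,55.328" fill="none" stroke="#0000ff"/>
  <polyline points="31.556,8.464 196.856,174.627" fill="none" stroke="#ff00ff"/>
  <polyline points="106.714,184.066 257.098,102.137" fill="none" stroke="#0000ff"/>
  <polyline points="51.998,139.689 23.781,14.500 276.579,174.511 50.252,153.371" fill="none" stroke="#0000ff"/>
</svg>

y_svg = 218.598 − y_m.

[1] S886→`#ff00ff` (cut); open run; points: 63.328,52.474 97.996,62.851 148.471,73.510 195.106,77.446 218.255,67.656

[2] S394→`#0000ff` (score); closed run; points: 109.402,28.737 161.030,28.737 161.030,55.328 109.402,55.328

[3] S886→`#ff00ff` (cut); open run; points: 31.556,8.464 196.856,174.627

[4] S394→`#0000ff` (score); open run; points: 106.714,184.066 257.098,102.137

[5] S394→`#0000ff` (score); open run; points: 51.998,139.689 23.781,14.500 276.579,174.511 50.252,153.371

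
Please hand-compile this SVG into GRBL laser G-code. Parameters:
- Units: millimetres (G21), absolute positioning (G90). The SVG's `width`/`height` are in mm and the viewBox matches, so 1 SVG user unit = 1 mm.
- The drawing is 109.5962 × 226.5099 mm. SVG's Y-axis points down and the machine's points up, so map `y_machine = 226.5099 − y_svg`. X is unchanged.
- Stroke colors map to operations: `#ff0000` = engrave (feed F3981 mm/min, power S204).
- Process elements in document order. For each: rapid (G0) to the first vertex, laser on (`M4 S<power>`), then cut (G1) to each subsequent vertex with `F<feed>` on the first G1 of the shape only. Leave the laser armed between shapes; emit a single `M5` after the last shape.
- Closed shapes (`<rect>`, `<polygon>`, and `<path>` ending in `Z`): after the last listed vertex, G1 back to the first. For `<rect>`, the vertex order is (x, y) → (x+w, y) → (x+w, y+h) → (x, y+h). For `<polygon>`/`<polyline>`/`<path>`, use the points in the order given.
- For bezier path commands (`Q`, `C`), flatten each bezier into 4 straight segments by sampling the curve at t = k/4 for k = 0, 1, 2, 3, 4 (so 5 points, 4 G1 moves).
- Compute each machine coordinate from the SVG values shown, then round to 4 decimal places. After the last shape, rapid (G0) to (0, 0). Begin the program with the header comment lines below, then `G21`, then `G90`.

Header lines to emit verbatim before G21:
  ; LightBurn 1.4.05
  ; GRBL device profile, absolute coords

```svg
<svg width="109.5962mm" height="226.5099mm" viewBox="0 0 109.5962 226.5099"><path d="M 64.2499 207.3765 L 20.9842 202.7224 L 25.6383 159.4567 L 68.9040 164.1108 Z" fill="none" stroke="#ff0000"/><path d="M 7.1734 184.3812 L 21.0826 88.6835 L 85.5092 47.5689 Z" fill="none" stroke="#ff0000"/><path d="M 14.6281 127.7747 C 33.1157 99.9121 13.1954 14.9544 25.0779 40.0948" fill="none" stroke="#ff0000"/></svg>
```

viewBox `0 0 109.5962 226.5099` with mm width/height → 1 unit = 1 mm. Flip: y_m = 226.5099 − y_svg.

**Shape 1** — `<path>` regular polygon, stroke `#ff0000` → engrave (S204, F3981). Machine vertices: (64.2499,19.1334) → (20.9842,23.7875) → (25.6383,67.0532) → (68.9040,62.3991) → (64.2499,19.1334). Closed: final G1 returns to the first vertex.

**Shape 2** — `<path>` closed polygon, stroke `#ff0000` → engrave (S204, F3981). Machine vertices: (7.1734,42.1287) → (21.0826,137.8264) → (85.5092,178.9410) → (7.1734,42.1287). Closed: final G1 returns to the first vertex.

**Shape 3** — `<path>` cubic bezier, stroke `#ff0000` → engrave (S204, F3981). Control points (SVG): P0=(14.6281,127.7747), P1=(33.1157,99.9121), P2=(13.1954,14.9544), P3=(25.0779,40.0948); sampled at t=k/4. Machine vertices: (14.6281,98.7352) → (22.3894,127.7251) → (22.3299,162.4513) → (21.0320,187.2394) → (25.0779,186.4151). Open path.

; LightBurn 1.4.05
; GRBL device profile, absolute coords
G21
G90
G0 X64.2499 Y19.1334
M4 S204
G1 X20.9842 Y23.7875 F3981
G1 X25.6383 Y67.0532
G1 X68.9040 Y62.3991
G1 X64.2499 Y19.1334
G0 X7.1734 Y42.1287
M4 S204
G1 X21.0826 Y137.8264 F3981
G1 X85.5092 Y178.9410
G1 X7.1734 Y42.1287
G0 X14.6281 Y98.7352
M4 S204
G1 X22.3894 Y127.7251 F3981
G1 X22.3299 Y162.4513
G1 X21.0320 Y187.2394
G1 X25.0779 Y186.4151
M5
G0 X0.0000 Y0.0000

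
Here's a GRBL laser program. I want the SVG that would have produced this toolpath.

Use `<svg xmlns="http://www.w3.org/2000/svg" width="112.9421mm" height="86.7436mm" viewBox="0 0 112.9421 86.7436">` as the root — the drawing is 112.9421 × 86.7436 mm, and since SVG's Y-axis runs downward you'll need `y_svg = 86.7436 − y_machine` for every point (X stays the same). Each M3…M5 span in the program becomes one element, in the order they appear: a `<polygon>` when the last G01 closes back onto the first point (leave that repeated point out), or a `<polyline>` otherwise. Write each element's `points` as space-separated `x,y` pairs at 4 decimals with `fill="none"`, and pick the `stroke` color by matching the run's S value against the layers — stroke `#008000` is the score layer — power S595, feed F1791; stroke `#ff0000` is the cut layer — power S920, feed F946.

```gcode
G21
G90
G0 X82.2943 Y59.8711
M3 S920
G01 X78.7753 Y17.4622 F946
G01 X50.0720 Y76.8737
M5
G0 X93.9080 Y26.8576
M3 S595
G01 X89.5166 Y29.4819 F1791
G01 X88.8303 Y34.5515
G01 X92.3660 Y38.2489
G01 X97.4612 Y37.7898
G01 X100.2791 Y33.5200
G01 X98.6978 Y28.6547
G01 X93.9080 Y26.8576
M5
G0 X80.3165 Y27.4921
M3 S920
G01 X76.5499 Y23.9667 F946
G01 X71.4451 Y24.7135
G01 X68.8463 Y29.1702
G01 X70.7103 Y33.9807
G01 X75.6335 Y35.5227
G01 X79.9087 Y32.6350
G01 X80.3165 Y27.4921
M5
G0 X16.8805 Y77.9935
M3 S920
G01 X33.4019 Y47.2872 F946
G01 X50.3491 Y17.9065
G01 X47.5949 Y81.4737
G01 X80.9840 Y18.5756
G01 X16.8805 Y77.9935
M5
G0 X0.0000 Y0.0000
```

<svg xmlns="http://www.w3.org/2000/svg" width="112.9421mm" height="86.7436mm" viewBox="0 0 112.9421 86.7436">
  <polyline points="82.2943,26.8725 78.7753,69.2814 50.0720,9.8699" fill="none" stroke="#ff0000"/>
  <polygon points="93.9080,59.8860 89.5166,57.2617 88.8303,52.1921 92.3660,48.4947 97.4612,48.9538 100.2791,53.2236 98.6978,58.0889" fill="none" stroke="#008000"/>
  <polygon points="80.3165,59.2515 76.5499,62.7769 71.4451,62.0301 68.8463,57.5734 70.7103,52.7629 75.6335,51.2209 79.9087,54.1086" fill="none" stroke="#ff0000"/>
  <polygon points="16.8805,8.7501 33.4019,39.4564 50.3491,68.8371 47.5949,5.2699 80.9840,68.1680" fill="none" stroke="#ff0000"/>
</svg>

Each laser-on run becomes one SVG element. Flip Y back into SVG space with y_svg = 86.7436 − y_machine.

Run 1: power S920 maps to stroke `#ff0000` (cut). The run is open, so emit a `<polyline>` with points (Y-flipped): 82.2943,26.8725 78.7753,69.2814 50.0720,9.8699.

Run 2: S595 ⇒ score layer `#008000`. The run returns to its start, so emit a `<polygon>` with points (Y-flipped): 93.9080,59.8860 89.5166,57.2617 88.8303,52.1921 92.3660,48.4947 97.4612,48.9538 100.2791,53.2236 98.6978,58.0889.

Run 3: S920 ⇒ cut layer `#ff0000`. The run returns to its start, so emit a `<polygon>` with points (Y-flipped): 80.3165,59.2515 76.5499,62.7769 71.4451,62.0301 68.8463,57.5734 70.7103,52.7629 75.6335,51.2209 79.9087,54.1086.

Run 4: power S920 maps to stroke `#ff0000` (cut). The run returns to its start, so emit a `<polygon>` with points (Y-flipped): 16.8805,8.7501 33.4019,39.4564 50.3491,68.8371 47.5949,5.2699 80.9840,68.1680.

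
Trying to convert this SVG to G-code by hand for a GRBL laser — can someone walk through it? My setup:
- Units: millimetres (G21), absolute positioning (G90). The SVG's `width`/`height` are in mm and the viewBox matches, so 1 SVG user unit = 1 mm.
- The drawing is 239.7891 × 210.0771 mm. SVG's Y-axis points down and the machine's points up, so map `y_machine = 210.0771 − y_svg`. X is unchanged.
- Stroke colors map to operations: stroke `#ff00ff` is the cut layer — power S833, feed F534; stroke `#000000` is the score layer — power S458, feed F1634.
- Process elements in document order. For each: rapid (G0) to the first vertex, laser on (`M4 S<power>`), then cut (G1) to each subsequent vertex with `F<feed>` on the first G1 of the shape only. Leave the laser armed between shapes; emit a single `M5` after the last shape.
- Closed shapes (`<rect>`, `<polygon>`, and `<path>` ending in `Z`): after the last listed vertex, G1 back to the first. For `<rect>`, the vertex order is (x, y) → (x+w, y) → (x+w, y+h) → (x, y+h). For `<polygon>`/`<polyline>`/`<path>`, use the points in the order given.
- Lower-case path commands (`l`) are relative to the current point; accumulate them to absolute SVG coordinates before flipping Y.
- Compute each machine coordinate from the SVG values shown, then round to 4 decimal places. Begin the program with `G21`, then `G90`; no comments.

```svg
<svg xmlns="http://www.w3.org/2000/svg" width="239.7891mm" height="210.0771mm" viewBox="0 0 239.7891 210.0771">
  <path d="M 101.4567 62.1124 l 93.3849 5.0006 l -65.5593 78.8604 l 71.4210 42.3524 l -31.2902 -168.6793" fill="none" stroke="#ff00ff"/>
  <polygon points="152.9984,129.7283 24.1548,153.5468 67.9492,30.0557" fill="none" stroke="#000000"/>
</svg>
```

G21
G90
G0 X101.4567 Y147.9647
M4 S833
G1 X194.8416 Y142.9641 F534
G1 X129.2823 Y64.1037
G1 X200.7033 Y21.7513
G1 X169.4131 Y190.4306
G0 X152.9984 Y80.3488
M4 S458
G1 X24.1548 Y56.5303 F1634
G1 X67.9492 Y180.0214
G1 X152.9984 Y80.3488
M5

viewBox `0 0 239.7891 210.0771` with mm width/height → 1 unit = 1 mm. Flip: y_m = 210.0771 − y_svg.

**Shape 1** — `<path>` open polyline, stroke `#ff00ff` → cut (S833, F534). Machine vertices: (101.4567,147.9647) → (194.8416,142.9641) → (129.2823,64.1037) → (200.7033,21.7513) → (169.4131,190.4306). Open path.

**Shape 2** — `<polygon>` regular polygon, stroke `#000000` → score (S458, F1634). Machine vertices: (152.9984,80.3488) → (24.1548,56.5303) → (67.9492,180.0214) → (152.9984,80.3488). Closed: final G1 returns to the first vertex.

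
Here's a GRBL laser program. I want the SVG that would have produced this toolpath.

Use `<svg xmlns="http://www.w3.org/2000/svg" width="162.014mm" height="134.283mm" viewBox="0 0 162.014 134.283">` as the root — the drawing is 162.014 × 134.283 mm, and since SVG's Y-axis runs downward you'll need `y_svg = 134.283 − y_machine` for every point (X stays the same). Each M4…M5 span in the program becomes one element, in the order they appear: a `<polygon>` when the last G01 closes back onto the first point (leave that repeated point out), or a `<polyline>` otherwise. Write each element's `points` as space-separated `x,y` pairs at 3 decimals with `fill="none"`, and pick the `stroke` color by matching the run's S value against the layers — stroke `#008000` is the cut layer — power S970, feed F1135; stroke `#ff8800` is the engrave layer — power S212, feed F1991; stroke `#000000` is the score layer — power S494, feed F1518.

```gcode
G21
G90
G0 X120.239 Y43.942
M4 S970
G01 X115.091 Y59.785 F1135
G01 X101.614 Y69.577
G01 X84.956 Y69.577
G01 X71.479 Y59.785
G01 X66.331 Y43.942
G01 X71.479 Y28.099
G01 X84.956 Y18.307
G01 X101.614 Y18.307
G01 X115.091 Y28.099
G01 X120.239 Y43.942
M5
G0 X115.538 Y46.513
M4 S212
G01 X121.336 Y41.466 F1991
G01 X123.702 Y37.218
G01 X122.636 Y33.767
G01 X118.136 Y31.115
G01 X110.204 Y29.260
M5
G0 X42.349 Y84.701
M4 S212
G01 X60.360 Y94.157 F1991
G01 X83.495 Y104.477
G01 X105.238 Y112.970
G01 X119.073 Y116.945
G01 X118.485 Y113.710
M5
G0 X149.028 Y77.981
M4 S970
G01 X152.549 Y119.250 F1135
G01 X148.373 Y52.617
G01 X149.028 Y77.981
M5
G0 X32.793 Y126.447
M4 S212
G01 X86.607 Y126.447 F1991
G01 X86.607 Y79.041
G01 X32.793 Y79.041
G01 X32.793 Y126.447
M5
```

Machine Y-up, SVG Y-down with viewBox height 134.283, so y_svg = 134.283 − y_machine; X carries over.

Run 1: S970 ⇒ cut layer `#008000`. The run returns to its start, so emit a `<polygon>` with points (Y-flipped): 120.239,90.341 115.091,74.498 101.614,64.706 84.956,64.706 71.479,74.498 66.331,90.341 71.479,106.184 84.956,115.976 101.614,115.976 115.091,106.184.

Run 2: power S212 maps to stroke `#ff8800` (engrave). The run is open, so emit a `<polyline>` with points (Y-flipped): 115.538,87.770 121.336,92.817 123.702,97.065 122.636,100.516 118.136,103.168 110.204,105.023.

Run 3: S212 ⇒ engrave layer `#ff8800`. The run is open, so emit a `<polyline>` with points (Y-flipped): 42.349,49.582 60.360,40.126 83.495,29.806 105.238,21.313 119.073,17.338 118.485,20.573.

Run 4: the run's S970 means `#008000` (cut). The run returns to its start, so emit a `<polygon>` with points (Y-flipped): 149.028,56.302 152.549,15.033 148.373,81.666.

Run 5: power S212 maps to stroke `#ff8800` (engrave). The run returns to its start, so emit a `<polygon>` with points (Y-flipped): 32.793,7.836 86.607,7.836 86.607,55.242 32.793,55.242.

<svg xmlns="http://www.w3.org/2000/svg" width="162.014mm" height="134.283mm" viewBox="0 0 162.014 134.283">
  <polygon points="120.239,90.341 115.091,74.498 101.614,64.706 84.956,64.706 71.479,74.498 66.331,90.341 71.479,106.184 84.956,115.976 101.614,115.976 115.091,106.184" fill="none" stroke="#008000"/>
  <polyline points="115.538,87.770 121.336,92.817 123.702,97.065 122.636,100.516 118.136,103.168 110.204,105.023" fill="none" stroke="#ff8800"/>
  <polyline points="42.349,49.582 60.360,40.126 83.495,29.806 105.238,21.313 119.073,17.338 118.485,20.573" fill="none" stroke="#ff8800"/>
  <polygon points="149.028,56.302 152.549,15.033 148.373,81.666" fill="none" stroke="#008000"/>
  <polygon points="32.793,7.836 86.607,7.836 86.607,55.242 32.793,55.242" fill="none" stroke="#ff8800"/>
</svg>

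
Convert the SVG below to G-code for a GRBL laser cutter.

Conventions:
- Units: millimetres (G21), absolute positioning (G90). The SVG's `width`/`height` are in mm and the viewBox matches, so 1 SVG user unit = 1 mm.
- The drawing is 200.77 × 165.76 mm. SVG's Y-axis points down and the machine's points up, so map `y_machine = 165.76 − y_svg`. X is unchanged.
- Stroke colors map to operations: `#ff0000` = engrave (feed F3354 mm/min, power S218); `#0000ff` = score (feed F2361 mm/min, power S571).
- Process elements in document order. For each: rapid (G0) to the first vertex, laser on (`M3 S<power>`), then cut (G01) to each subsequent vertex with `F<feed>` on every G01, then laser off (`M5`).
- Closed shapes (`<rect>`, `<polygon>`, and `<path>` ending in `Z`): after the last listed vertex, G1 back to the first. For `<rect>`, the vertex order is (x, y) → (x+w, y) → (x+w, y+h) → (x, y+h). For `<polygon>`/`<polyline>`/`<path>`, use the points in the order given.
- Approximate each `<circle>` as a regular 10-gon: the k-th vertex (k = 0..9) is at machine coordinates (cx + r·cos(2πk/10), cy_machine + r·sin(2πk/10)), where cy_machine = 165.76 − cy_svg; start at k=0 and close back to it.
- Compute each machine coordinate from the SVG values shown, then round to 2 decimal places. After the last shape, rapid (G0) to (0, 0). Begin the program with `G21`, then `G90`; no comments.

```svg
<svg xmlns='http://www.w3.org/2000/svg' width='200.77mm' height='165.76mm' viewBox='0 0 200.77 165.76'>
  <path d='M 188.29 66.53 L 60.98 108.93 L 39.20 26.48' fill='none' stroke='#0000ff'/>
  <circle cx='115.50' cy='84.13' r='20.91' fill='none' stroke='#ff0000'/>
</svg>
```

1 u = 1 mm; y_m = 165.76 − y.

[1] `<path>` open polyline, #0000ff→score S571 F2361: (188.29,99.23) → (60.98,56.83) → (39.20,139.28)

[2] `<circle>` circle, #ff0000→engrave S218 F3354: (136.41,81.63) → (132.42,93.92) → (121.96,101.52) → (109.04,101.52) → (98.58,93.92) → (94.59,81.63) → (98.58,69.34) → (109.04,61.74) → (121.96,61.74) → (132.42,69.34) → (136.41,81.63) (closed)

G21
G90
G0 X188.29 Y99.23
M3 S571
G01 X60.98 Y56.83 F2361
G01 X39.20 Y139.28 F2361
M5
G0 X136.41 Y81.63
M3 S218
G01 X132.42 Y93.92 F3354
G01 X121.96 Y101.52 F3354
G01 X109.04 Y101.52 F3354
G01 X98.58 Y93.92 F3354
G01 X94.59 Y81.63 F3354
G01 X98.58 Y69.34 F3354
G01 X109.04 Y61.74 F3354
G01 X121.96 Y61.74 F3354
G01 X132.42 Y69.34 F3354
G01 X136.41 Y81.63 F3354
M5
G0 X0.00 Y0.00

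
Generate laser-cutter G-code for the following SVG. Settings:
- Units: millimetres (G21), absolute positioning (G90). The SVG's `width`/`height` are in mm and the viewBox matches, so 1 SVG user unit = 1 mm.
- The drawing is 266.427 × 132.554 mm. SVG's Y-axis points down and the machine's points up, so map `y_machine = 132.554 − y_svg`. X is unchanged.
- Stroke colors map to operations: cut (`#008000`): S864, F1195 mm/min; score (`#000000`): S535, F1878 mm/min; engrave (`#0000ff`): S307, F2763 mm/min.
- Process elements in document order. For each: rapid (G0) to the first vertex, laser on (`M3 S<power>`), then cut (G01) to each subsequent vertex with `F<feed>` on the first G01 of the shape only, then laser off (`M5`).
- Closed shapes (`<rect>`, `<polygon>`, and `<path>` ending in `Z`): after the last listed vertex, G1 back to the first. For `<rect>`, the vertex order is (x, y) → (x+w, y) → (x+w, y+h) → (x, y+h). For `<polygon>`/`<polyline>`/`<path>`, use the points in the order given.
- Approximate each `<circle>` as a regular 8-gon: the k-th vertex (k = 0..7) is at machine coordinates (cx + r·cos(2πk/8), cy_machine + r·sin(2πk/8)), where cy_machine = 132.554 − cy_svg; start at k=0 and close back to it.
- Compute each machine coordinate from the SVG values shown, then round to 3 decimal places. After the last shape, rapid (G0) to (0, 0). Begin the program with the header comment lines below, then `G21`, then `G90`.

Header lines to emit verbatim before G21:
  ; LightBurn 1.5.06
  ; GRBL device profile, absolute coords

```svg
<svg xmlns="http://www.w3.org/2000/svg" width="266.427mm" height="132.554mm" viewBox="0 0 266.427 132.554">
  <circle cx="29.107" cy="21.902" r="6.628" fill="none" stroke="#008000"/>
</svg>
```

; LightBurn 1.5.06
; GRBL device profile, absolute coords
G21
G90
G0 X35.735 Y110.652
M3 S864
G01 X33.794 Y115.339 F1195
G01 X29.107 Y117.280
G01 X24.420 Y115.339
G01 X22.479 Y110.652
G01 X24.420 Y105.965
G01 X29.107 Y104.024
G01 X33.794 Y105.965
G01 X35.735 Y110.652
M5
G0 X0.000 Y0.000

1 u = 1 mm; y_m = 132.554 − y.

[1] `<circle>` circle, #008000→cut S864 F1195: (35.735,110.652) → (33.794,115.339) → (29.107,117.280) → (24.420,115.339) → (22.479,110.652) → (24.420,105.965) → (29.107,104.024) → (33.794,105.965) → (35.735,110.652) (closed)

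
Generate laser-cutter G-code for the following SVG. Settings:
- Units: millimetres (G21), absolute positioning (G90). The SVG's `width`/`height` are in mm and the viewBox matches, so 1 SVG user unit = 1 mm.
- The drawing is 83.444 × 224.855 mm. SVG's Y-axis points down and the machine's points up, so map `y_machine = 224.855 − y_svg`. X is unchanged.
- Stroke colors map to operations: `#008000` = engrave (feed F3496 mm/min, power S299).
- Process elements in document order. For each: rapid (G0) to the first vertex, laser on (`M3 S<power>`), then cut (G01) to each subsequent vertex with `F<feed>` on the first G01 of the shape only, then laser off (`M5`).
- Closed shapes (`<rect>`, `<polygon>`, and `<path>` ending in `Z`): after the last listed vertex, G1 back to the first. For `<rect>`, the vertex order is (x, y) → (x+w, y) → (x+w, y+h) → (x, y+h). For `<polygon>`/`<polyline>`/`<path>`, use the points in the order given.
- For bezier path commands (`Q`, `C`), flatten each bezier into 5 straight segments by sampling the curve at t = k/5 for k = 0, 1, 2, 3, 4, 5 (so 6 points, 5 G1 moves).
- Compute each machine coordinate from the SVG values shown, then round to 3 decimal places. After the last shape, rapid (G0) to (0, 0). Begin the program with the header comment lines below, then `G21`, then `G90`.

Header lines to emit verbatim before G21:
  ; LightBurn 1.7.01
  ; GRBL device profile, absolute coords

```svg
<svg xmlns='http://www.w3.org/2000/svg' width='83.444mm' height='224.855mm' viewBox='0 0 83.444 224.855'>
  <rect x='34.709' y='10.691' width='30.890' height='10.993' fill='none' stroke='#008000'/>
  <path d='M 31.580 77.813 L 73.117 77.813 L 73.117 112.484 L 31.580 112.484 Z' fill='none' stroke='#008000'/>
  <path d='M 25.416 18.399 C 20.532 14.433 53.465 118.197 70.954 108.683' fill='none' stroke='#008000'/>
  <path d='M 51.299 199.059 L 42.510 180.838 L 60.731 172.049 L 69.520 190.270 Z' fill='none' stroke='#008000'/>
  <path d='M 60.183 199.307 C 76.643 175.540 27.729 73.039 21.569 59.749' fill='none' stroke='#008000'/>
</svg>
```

; LightBurn 1.7.01
; GRBL device profile, absolute coords
G21
G90
G0 X34.709 Y214.164
M3 S299
G01 X65.599 Y214.164 F3496
G01 X65.599 Y203.171
G01 X34.709 Y203.171
G01 X34.709 Y214.164
M5
G0 X31.580 Y147.042
M3 S299
G01 X73.117 Y147.042 F3496
G01 X73.117 Y112.371
G01 X31.580 Y112.371
G01 X31.580 Y147.042
M5
G0 X25.416 Y206.456
M3 S299
G01 X26.598 Y197.676 F3496
G01 X34.299 Y173.649
G01 X45.963 Y144.984
G01 X59.033 Y122.289
G01 X70.954 Y116.172
M5
G0 X51.299 Y25.796
M3 S299
G01 X42.510 Y44.017 F3496
G01 X60.731 Y52.806
G01 X69.520 Y34.585
G01 X51.299 Y25.796
M5
G0 X60.183 Y25.548
M3 S299
G01 X63.079 Y47.913 F3496
G01 X55.476 Y81.112
G01 X42.563 Y117.085
G01 X29.530 Y147.770
G01 X21.569 Y165.106
M5
G0 X0.000 Y0.000

Since the viewBox matches the mm dimensions, user units are millimetres directly. The only transform is the Y-flip y_m = 224.855 − y_svg.

Shape 1 is a rectangle drawn with `<rect>`. Its stroke #008000 means engrave at S299, F3496. After flipping Y the toolpath is (34.709,214.164) → (65.599,214.164) → (65.599,203.171) → (34.709,203.171) → (34.709,214.164), returning to the start.

Shape 2 is a rectangle drawn with `<path>`. Its stroke #008000 means engrave at S299, F3496. After flipping Y the toolpath is (31.580,147.042) → (73.117,147.042) → (73.117,112.371) → (31.580,112.371) → (31.580,147.042), returning to the start.

Shape 3 is a cubic bezier drawn with `<path>`. Its stroke #008000 means engrave at S299, F3496. After flipping Y the toolpath is (25.416,206.456) → (26.598,197.676) → (34.299,173.649) → (45.963,144.984) → (59.033,122.289) → (70.954,116.172).

Shape 4 is a regular polygon drawn with `<path>`. Its stroke #008000 means engrave at S299, F3496. After flipping Y the toolpath is (51.299,25.796) → (42.510,44.017) → (60.731,52.806) → (69.520,34.585) → (51.299,25.796), returning to the start.

Shape 5 is a cubic bezier drawn with `<path>`. Its stroke #008000 means engrave at S299, F3496. After flipping Y the toolpath is (60.183,25.548) → (63.079,47.913) → (55.476,81.112) → (42.563,117.085) → (29.530,147.770) → (21.569,165.106).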